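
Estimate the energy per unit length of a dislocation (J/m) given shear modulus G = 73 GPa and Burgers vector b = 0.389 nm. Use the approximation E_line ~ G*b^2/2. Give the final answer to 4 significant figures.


E = G*b^2/2
b = 0.389 nm = 3.89e-10 m
G = 73 GPa = 7.3e+10 Pa
E = 0.5 * 7.3e+10 * (3.89e-10)^2
E = 5.523e-09 J/m


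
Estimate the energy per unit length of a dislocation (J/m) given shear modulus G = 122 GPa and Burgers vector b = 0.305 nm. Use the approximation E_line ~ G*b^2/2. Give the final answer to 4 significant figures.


E = G*b^2/2
b = 0.305 nm = 3.05e-10 m
G = 122 GPa = 1.22e+11 Pa
E = 0.5 * 1.22e+11 * (3.05e-10)^2
E = 5.675e-09 J/m


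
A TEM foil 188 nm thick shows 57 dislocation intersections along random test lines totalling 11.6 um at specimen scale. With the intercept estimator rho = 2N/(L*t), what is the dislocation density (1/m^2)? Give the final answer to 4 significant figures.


rho = 2N / (L * t)
L = 11.6 um = 1.16e-05 m, t = 188 nm = 1.88e-07 m
rho = 2 * 57 / (1.16e-05 * 1.88e-07)
rho = 5.227e+13 1/m^2


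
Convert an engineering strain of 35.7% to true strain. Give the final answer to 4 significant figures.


epsilon_true = ln(1 + epsilon_eng)
epsilon_true = ln(1 + 0.357)
epsilon_true = 0.3053


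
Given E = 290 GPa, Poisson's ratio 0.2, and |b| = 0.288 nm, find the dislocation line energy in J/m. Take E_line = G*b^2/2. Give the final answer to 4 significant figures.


Step 1: G = E / (2*(1+nu))
G = 290 / (2*(1+0.2)) = 120.833 GPa = 1.20833e+11 Pa
Step 2: E_line = G*b^2/2
b = 0.288 nm = 2.88e-10 m
E_line = 0.5 * 1.20833e+11 * (2.88e-10)^2 = 5.011e-09 J/m


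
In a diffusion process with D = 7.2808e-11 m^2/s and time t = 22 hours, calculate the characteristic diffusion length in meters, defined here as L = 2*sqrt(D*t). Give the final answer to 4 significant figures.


t = 22 hr = 79200 s
Diffusion length = 2*sqrt(D*t)
= 2*sqrt(7.2808e-11 * 79200)
= 4.803e-03 m


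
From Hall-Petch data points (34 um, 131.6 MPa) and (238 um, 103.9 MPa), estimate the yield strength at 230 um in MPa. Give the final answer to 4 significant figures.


sigma_y = sigma0 + k / sqrt(d)
1/sqrt(d1) = 1/sqrt(3.4e-05) = 171.499;  1/sqrt(d2) = 64.8204
k = (sigma1 - sigma2) / (1/sqrt(d1) - 1/sqrt(d2)) = (131.6 - 103.9) / (171.499 - 64.8204) = 0.259659 MPa*m^0.5
sigma0 = sigma1 - k/sqrt(d1) = 131.6 - 0.259659*171.499 = 87.0688 MPa
sigma_y(d3) = 87.0688 + 0.259659 / sqrt(2.3e-04) = 104.2 MPa


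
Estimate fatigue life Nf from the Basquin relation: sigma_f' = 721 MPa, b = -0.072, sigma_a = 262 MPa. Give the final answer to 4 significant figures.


sigma_a = sigma_f' * (2*Nf)^b
2*Nf = (sigma_a / sigma_f')^(1/b)
2*Nf = (262 / 721)^(1/-0.072)
2*Nf = 1.27652e+06
Nf = 638300 cycles


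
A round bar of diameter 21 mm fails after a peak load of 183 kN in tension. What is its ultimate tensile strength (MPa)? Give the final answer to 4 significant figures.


A0 = pi*(d/2)^2 = pi*(21/2)^2 = 346.361 mm^2
UTS = F_max / A0 = 183*1000 / 346.361
UTS = 528.4 MPa


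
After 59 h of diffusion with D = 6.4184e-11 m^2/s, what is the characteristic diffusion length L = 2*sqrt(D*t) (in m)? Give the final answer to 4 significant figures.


t = 59 hr = 212400 s
Diffusion length = 2*sqrt(D*t)
= 2*sqrt(6.4184e-11 * 212400)
= 7.384e-03 m


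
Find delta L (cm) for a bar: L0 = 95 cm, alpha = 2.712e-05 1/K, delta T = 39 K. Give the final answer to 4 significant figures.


dL = L0 * alpha * dT
dL = 95 * 2.712e-05 * 39
dL = 0.1005 cm


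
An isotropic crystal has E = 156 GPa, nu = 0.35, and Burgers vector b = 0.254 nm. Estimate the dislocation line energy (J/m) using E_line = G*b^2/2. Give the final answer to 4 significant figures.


Step 1: G = E / (2*(1+nu))
G = 156 / (2*(1+0.35)) = 57.7778 GPa = 5.77778e+10 Pa
Step 2: E_line = G*b^2/2
b = 0.254 nm = 2.54e-10 m
E_line = 0.5 * 5.77778e+10 * (2.54e-10)^2 = 1.864e-09 J/m


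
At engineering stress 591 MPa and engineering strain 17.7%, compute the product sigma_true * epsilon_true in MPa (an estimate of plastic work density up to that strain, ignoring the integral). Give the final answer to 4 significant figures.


sigma_true = sigma_eng * (1 + epsilon_eng)
sigma_true = 591 * (1 + 0.177) = 695.607 MPa
epsilon_true = ln(1 + epsilon_eng)
epsilon_true = ln(1 + 0.177) = 0.162969
sigma_true * epsilon_true = 695.607 * 0.162969 = 113.4 MPa


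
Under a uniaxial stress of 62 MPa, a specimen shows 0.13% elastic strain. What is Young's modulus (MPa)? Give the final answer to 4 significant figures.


E = sigma / epsilon
epsilon = 0.13% = 1.3e-03
E = 62 / 1.3e-03
E = 47690 MPa


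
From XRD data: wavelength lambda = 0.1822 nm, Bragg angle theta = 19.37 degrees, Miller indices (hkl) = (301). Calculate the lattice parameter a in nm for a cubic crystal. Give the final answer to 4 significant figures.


d = lambda / (2*sin(theta))
d = 0.1822 / (2*sin(19.37 deg))
d = 0.274673 nm
a = d * sqrt(h^2+k^2+l^2) = 0.274673 * sqrt(10)
a = 0.8686 nm


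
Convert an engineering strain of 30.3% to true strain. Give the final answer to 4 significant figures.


epsilon_true = ln(1 + epsilon_eng)
epsilon_true = ln(1 + 0.303)
epsilon_true = 0.2647


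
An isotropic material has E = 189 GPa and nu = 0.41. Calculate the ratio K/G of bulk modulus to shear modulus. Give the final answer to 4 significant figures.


G = E / (2*(1+nu))
G = 189 / (2*(1+0.41)) = 67.0213 GPa
K = E / (3*(1-2*nu))
K = 189 / (3*(1-2*0.41)) = 350 GPa
K/G = 350 / 67.0213 = 5.222


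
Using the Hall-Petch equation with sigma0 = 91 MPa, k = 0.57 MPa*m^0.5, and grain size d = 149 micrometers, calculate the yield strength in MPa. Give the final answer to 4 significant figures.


sigma_y = sigma0 + k / sqrt(d)
d = 149 um = 1.49e-04 m
sigma_y = 91 + 0.57 / sqrt(1.49e-04)
sigma_y = 137.7 MPa


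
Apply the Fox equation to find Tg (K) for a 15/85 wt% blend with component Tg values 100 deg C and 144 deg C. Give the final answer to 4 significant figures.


1/Tg = w1/Tg1 + w2/Tg2 (in Kelvin)
Tg1 = 373.15 K, Tg2 = 417.15 K
1/Tg = 0.15/373.15 + 0.85/417.15
Tg = 409.9 K


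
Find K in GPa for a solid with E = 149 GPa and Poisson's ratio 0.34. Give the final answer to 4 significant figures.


K = E / (3*(1-2*nu))
K = 149 / (3*(1-2*0.34))
K = 155.2 GPa


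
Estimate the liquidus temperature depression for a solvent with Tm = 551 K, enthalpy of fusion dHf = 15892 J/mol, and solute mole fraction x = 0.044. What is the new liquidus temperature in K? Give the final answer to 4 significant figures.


dT = R*Tm^2*x / dHf
dT = 8.314 * 551^2 * 0.044 / 15892
dT = 6.98855 K
T_new = 551 - 6.98855 = 544 K


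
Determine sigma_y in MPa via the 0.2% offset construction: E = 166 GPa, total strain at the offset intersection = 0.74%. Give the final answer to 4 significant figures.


Offset strain = 0.002
Elastic strain at yield = total_strain - offset = 7.4e-03 - 0.002 = 5.4e-03
sigma_y = E * elastic_strain = 166000 * 5.4e-03
sigma_y = 896.4 MPa


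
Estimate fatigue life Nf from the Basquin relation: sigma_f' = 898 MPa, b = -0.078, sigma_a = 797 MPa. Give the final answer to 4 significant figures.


sigma_a = sigma_f' * (2*Nf)^b
2*Nf = (sigma_a / sigma_f')^(1/b)
2*Nf = (797 / 898)^(1/-0.078)
2*Nf = 4.61672
Nf = 2.308 cycles


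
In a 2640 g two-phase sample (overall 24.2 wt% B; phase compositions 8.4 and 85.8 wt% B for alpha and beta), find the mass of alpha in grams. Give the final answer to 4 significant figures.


f_alpha = (C_beta - C0) / (C_beta - C_alpha)
f_alpha = (85.8 - 24.2) / (85.8 - 8.4) = 0.795866
m_alpha = f_alpha * m_total = 0.795866 * 2640 = 2101 g


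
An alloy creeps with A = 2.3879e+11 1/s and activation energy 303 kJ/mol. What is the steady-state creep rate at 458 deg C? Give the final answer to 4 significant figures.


rate = A * exp(-Q / (R*T))
T = 458 + 273.15 = 731.15 K
rate = 2.3879e+11 * exp(-303e3 / (8.314 * 731.15))
rate = 5.375e-11 1/s


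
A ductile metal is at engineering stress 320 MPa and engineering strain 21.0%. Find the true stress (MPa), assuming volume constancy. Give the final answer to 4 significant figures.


sigma_true = sigma_eng * (1 + epsilon_eng)
sigma_true = 320 * (1 + 0.21)
sigma_true = 387.2 MPa


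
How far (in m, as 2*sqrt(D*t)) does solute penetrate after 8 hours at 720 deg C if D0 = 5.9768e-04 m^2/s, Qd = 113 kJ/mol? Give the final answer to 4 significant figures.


Step 1: D = D0 * exp(-Qd/(R*T))
T = 993.15 K
D = 5.9768e-04 * exp(-113e3 / (8.314 * 993.15)) = 6.80814e-10 m^2/s
Step 2: L = 2*sqrt(D*t)
t = 8 h = 28800 s
L = 2*sqrt(6.80814e-10 * 28800) = 8.856e-03 m


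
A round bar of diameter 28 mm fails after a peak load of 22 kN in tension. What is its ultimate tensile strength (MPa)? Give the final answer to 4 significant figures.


A0 = pi*(d/2)^2 = pi*(28/2)^2 = 615.752 mm^2
UTS = F_max / A0 = 22*1000 / 615.752
UTS = 35.73 MPa


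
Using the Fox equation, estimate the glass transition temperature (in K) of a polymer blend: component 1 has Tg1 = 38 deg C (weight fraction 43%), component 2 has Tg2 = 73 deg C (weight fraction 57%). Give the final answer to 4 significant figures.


1/Tg = w1/Tg1 + w2/Tg2 (in Kelvin)
Tg1 = 311.15 K, Tg2 = 346.15 K
1/Tg = 0.43/311.15 + 0.57/346.15
Tg = 330.2 K


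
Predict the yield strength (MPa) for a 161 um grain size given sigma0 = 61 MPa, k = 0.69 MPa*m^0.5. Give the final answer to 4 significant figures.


sigma_y = sigma0 + k / sqrt(d)
d = 161 um = 1.61e-04 m
sigma_y = 61 + 0.69 / sqrt(1.61e-04)
sigma_y = 115.4 MPa


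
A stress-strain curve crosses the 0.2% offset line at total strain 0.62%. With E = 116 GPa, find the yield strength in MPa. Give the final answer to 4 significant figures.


Offset strain = 0.002
Elastic strain at yield = total_strain - offset = 6.2e-03 - 0.002 = 4.2e-03
sigma_y = E * elastic_strain = 116000 * 4.2e-03
sigma_y = 487.2 MPa


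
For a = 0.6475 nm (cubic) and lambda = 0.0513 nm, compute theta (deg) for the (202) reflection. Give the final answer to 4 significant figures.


d = a / sqrt(h^2+k^2+l^2)
d = 0.6475 / sqrt(8) = 0.228926 nm
lambda = 2*d*sin(theta)  =>  sin(theta) = lambda / (2*d)
sin(theta) = 0.0513 / (2 * 0.228926) = 0.112045
theta = 6.433 deg


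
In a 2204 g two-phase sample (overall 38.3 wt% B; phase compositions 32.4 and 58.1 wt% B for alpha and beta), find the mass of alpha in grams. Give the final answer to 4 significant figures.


f_alpha = (C_beta - C0) / (C_beta - C_alpha)
f_alpha = (58.1 - 38.3) / (58.1 - 32.4) = 0.770428
m_alpha = f_alpha * m_total = 0.770428 * 2204 = 1698 g


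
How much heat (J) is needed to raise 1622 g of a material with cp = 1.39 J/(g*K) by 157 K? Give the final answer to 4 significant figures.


Q = m * cp * dT
Q = 1622 * 1.39 * 157
Q = 354000 J


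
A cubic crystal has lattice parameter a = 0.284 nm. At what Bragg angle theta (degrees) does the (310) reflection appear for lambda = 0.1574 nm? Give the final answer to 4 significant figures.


d = a / sqrt(h^2+k^2+l^2)
d = 0.284 / sqrt(10) = 0.0898087 nm
lambda = 2*d*sin(theta)  =>  sin(theta) = lambda / (2*d)
sin(theta) = 0.1574 / (2 * 0.0898087) = 0.876307
theta = 61.2 deg


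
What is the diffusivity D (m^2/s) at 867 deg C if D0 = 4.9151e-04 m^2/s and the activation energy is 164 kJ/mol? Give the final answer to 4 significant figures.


D = D0 * exp(-Qd / (R*T))
T = 1140.15 K
D = 4.9151e-04 * exp(-164e3 / (8.314 * 1140.15))
D = 1.506e-11 m^2/s


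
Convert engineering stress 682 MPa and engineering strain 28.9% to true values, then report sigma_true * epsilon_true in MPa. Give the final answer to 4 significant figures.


sigma_true = sigma_eng * (1 + epsilon_eng)
sigma_true = 682 * (1 + 0.289) = 879.098 MPa
epsilon_true = ln(1 + epsilon_eng)
epsilon_true = ln(1 + 0.289) = 0.253867
sigma_true * epsilon_true = 879.098 * 0.253867 = 223.2 MPa


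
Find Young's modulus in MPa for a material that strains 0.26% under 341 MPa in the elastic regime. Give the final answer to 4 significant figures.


E = sigma / epsilon
epsilon = 0.26% = 2.6e-03
E = 341 / 2.6e-03
E = 131200 MPa


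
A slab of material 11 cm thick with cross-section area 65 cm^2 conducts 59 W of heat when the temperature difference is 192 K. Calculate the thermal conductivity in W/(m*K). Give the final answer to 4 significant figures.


k = Q*L / (A*dT)
L = 0.11 m, A = 6.5e-03 m^2
k = 59 * 0.11 / (6.5e-03 * 192)
k = 5.2 W/(m*K)


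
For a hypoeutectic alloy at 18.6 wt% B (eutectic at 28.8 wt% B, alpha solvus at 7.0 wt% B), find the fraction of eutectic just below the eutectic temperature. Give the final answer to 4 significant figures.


f_primary = (C_e - C0) / (C_e - C_alpha_max)
f_primary = (28.8 - 18.6) / (28.8 - 7.0)
f_primary = 0.46789
f_eutectic = 1 - 0.46789 = 0.5321


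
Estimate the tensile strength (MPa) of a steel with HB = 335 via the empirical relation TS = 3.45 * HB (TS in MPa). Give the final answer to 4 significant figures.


TS (MPa) = 3.45 * HB
TS = 3.45 * 335
TS = 1156 MPa


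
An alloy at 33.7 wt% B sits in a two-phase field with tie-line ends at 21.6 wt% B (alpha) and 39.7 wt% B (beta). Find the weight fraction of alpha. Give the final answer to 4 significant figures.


f_alpha = (C_beta - C0) / (C_beta - C_alpha)
f_alpha = (39.7 - 33.7) / (39.7 - 21.6)
f_alpha = 0.3315


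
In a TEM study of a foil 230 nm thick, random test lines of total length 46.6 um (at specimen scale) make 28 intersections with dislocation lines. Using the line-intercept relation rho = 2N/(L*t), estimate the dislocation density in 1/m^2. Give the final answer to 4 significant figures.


rho = 2N / (L * t)
L = 46.6 um = 4.66e-05 m, t = 230 nm = 2.3e-07 m
rho = 2 * 28 / (4.66e-05 * 2.3e-07)
rho = 5.225e+12 1/m^2


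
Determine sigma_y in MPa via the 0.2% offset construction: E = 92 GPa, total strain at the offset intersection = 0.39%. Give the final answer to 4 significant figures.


Offset strain = 0.002
Elastic strain at yield = total_strain - offset = 3.9e-03 - 0.002 = 1.9e-03
sigma_y = E * elastic_strain = 92000 * 1.9e-03
sigma_y = 174.8 MPa


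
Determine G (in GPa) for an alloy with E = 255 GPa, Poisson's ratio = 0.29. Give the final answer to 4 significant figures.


G = E / (2*(1+nu))
G = 255 / (2*(1+0.29))
G = 98.84 GPa


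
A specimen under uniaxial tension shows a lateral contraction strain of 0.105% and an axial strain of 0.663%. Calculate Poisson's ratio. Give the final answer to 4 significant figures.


nu = -epsilon_lat / epsilon_axial
Lateral strain is contraction (negative), so using magnitudes:
nu = 0.105 / 0.663
nu = 0.1584


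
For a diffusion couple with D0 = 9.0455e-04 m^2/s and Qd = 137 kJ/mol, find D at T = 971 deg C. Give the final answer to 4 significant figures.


D = D0 * exp(-Qd / (R*T))
T = 1244.15 K
D = 9.0455e-04 * exp(-137e3 / (8.314 * 1244.15))
D = 1.601e-09 m^2/s


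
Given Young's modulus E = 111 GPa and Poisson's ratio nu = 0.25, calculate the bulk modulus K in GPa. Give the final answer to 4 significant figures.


K = E / (3*(1-2*nu))
K = 111 / (3*(1-2*0.25))
K = 74 GPa


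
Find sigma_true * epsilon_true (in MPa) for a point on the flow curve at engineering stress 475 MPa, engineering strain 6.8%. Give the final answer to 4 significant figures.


sigma_true = sigma_eng * (1 + epsilon_eng)
sigma_true = 475 * (1 + 0.068) = 507.3 MPa
epsilon_true = ln(1 + epsilon_eng)
epsilon_true = ln(1 + 0.068) = 0.0657877
sigma_true * epsilon_true = 507.3 * 0.0657877 = 33.37 MPa


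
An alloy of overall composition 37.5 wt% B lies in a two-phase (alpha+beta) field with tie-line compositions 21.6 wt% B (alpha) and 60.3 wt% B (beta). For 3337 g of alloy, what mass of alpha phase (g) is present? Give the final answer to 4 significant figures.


f_alpha = (C_beta - C0) / (C_beta - C_alpha)
f_alpha = (60.3 - 37.5) / (60.3 - 21.6) = 0.589147
m_alpha = f_alpha * m_total = 0.589147 * 3337 = 1966 g


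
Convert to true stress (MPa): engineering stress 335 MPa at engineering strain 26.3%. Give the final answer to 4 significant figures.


sigma_true = sigma_eng * (1 + epsilon_eng)
sigma_true = 335 * (1 + 0.263)
sigma_true = 423.1 MPa


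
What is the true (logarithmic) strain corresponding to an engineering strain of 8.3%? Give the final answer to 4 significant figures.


epsilon_true = ln(1 + epsilon_eng)
epsilon_true = ln(1 + 0.083)
epsilon_true = 0.07973


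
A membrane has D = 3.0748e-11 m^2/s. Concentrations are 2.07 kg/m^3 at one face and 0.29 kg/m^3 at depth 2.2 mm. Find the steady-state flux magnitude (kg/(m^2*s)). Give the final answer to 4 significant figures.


J = -D * (dC/dx) = D * (C1 - C2) / dx
J = 3.0748e-11 * (2.07 - 0.29) / 2.2e-03
J = 2.488e-08 kg/(m^2*s)


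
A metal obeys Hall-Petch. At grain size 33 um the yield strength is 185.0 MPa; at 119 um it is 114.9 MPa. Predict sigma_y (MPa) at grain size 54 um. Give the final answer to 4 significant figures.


sigma_y = sigma0 + k / sqrt(d)
1/sqrt(d1) = 1/sqrt(3.3e-05) = 174.078;  1/sqrt(d2) = 91.6698
k = (sigma1 - sigma2) / (1/sqrt(d1) - 1/sqrt(d2)) = (185.0 - 114.9) / (174.078 - 91.6698) = 0.850648 MPa*m^0.5
sigma0 = sigma1 - k/sqrt(d1) = 185.0 - 0.850648*174.078 = 36.9213 MPa
sigma_y(d3) = 36.9213 + 0.850648 / sqrt(5.4e-05) = 152.7 MPa


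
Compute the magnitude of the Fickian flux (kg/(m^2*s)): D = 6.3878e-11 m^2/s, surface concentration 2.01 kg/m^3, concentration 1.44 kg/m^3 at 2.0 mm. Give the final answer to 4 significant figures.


J = -D * (dC/dx) = D * (C1 - C2) / dx
J = 6.3878e-11 * (2.01 - 1.44) / 2e-03
J = 1.821e-08 kg/(m^2*s)


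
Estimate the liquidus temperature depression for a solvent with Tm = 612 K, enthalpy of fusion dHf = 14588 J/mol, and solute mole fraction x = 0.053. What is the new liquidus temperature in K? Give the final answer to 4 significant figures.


dT = R*Tm^2*x / dHf
dT = 8.314 * 612^2 * 0.053 / 14588
dT = 11.3134 K
T_new = 612 - 11.3134 = 600.7 K


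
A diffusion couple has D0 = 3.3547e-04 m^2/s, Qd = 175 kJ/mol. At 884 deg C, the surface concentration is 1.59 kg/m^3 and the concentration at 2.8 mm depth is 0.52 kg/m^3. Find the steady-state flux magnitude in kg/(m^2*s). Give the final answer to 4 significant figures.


Step 1: D = D0 * exp(-Qd/(R*T))
T = 884 + 273.15 = 1157.15 K
D = 3.3547e-04 * exp(-175e3 / (8.314 * 1157.15)) = 4.2241e-12 m^2/s
Step 2: J = D * (C1 - C2) / dx
J = 4.2241e-12 * (1.59 - 0.52) / 2.8e-03
J = 1.614e-09 kg/(m^2*s)


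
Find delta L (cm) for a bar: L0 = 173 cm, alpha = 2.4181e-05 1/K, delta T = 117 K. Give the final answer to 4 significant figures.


dL = L0 * alpha * dT
dL = 173 * 2.4181e-05 * 117
dL = 0.4894 cm


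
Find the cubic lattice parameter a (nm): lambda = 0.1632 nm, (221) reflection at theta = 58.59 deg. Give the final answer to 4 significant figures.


d = lambda / (2*sin(theta))
d = 0.1632 / (2*sin(58.59 deg))
d = 0.0956108 nm
a = d * sqrt(h^2+k^2+l^2) = 0.0956108 * sqrt(9)
a = 0.2868 nm


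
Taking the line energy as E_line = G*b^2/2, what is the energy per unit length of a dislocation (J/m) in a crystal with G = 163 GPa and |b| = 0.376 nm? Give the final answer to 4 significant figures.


E = G*b^2/2
b = 0.376 nm = 3.76e-10 m
G = 163 GPa = 1.63e+11 Pa
E = 0.5 * 1.63e+11 * (3.76e-10)^2
E = 1.152e-08 J/m


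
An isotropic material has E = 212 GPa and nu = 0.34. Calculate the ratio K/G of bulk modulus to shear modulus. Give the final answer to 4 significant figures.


G = E / (2*(1+nu))
G = 212 / (2*(1+0.34)) = 79.1045 GPa
K = E / (3*(1-2*nu))
K = 212 / (3*(1-2*0.34)) = 220.833 GPa
K/G = 220.833 / 79.1045 = 2.792


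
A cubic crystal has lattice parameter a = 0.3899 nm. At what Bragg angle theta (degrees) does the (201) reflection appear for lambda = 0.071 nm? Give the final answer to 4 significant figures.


d = a / sqrt(h^2+k^2+l^2)
d = 0.3899 / sqrt(5) = 0.174369 nm
lambda = 2*d*sin(theta)  =>  sin(theta) = lambda / (2*d)
sin(theta) = 0.071 / (2 * 0.174369) = 0.203592
theta = 11.75 deg


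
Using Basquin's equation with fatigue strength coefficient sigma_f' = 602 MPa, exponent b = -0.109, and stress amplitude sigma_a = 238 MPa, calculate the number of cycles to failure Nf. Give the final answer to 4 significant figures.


sigma_a = sigma_f' * (2*Nf)^b
2*Nf = (sigma_a / sigma_f')^(1/b)
2*Nf = (238 / 602)^(1/-0.109)
2*Nf = 4982.27
Nf = 2491 cycles


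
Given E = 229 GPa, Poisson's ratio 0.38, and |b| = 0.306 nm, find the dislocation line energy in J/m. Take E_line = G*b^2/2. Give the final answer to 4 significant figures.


Step 1: G = E / (2*(1+nu))
G = 229 / (2*(1+0.38)) = 82.971 GPa = 8.2971e+10 Pa
Step 2: E_line = G*b^2/2
b = 0.306 nm = 3.06e-10 m
E_line = 0.5 * 8.2971e+10 * (3.06e-10)^2 = 3.885e-09 J/m


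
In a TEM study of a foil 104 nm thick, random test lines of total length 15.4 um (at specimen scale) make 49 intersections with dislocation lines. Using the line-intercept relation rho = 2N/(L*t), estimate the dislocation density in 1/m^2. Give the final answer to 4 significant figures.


rho = 2N / (L * t)
L = 15.4 um = 1.54e-05 m, t = 104 nm = 1.04e-07 m
rho = 2 * 49 / (1.54e-05 * 1.04e-07)
rho = 6.119e+13 1/m^2


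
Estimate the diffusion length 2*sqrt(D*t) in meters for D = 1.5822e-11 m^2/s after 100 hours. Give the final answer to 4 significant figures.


t = 100 hr = 360000 s
Diffusion length = 2*sqrt(D*t)
= 2*sqrt(1.5822e-11 * 360000)
= 4.773e-03 m


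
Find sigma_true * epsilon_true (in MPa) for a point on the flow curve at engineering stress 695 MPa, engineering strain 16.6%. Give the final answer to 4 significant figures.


sigma_true = sigma_eng * (1 + epsilon_eng)
sigma_true = 695 * (1 + 0.166) = 810.37 MPa
epsilon_true = ln(1 + epsilon_eng)
epsilon_true = ln(1 + 0.166) = 0.153579
sigma_true * epsilon_true = 810.37 * 0.153579 = 124.5 MPa


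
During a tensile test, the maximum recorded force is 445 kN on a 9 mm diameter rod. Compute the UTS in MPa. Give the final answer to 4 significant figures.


A0 = pi*(d/2)^2 = pi*(9/2)^2 = 63.6173 mm^2
UTS = F_max / A0 = 445*1000 / 63.6173
UTS = 6995 MPa


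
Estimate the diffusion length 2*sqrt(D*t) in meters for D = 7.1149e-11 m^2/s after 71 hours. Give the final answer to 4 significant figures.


t = 71 hr = 255600 s
Diffusion length = 2*sqrt(D*t)
= 2*sqrt(7.1149e-11 * 255600)
= 8.529e-03 m


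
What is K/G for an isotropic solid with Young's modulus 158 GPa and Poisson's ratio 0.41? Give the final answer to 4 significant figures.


G = E / (2*(1+nu))
G = 158 / (2*(1+0.41)) = 56.0284 GPa
K = E / (3*(1-2*nu))
K = 158 / (3*(1-2*0.41)) = 292.593 GPa
K/G = 292.593 / 56.0284 = 5.222


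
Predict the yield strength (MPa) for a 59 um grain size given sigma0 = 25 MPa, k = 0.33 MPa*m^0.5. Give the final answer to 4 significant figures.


sigma_y = sigma0 + k / sqrt(d)
d = 59 um = 5.9e-05 m
sigma_y = 25 + 0.33 / sqrt(5.9e-05)
sigma_y = 67.96 MPa


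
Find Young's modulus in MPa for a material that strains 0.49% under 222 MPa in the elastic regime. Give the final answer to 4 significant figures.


E = sigma / epsilon
epsilon = 0.49% = 4.9e-03
E = 222 / 4.9e-03
E = 45310 MPa


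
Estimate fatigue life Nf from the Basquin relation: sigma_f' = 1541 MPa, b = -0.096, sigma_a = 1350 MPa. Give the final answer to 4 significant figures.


sigma_a = sigma_f' * (2*Nf)^b
2*Nf = (sigma_a / sigma_f')^(1/b)
2*Nf = (1350 / 1541)^(1/-0.096)
2*Nf = 3.96857
Nf = 1.984 cycles


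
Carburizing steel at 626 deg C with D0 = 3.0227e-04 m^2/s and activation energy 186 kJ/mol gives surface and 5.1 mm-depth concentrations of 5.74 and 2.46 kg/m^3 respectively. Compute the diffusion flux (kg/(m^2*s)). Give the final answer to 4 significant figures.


Step 1: D = D0 * exp(-Qd/(R*T))
T = 626 + 273.15 = 899.15 K
D = 3.0227e-04 * exp(-186e3 / (8.314 * 899.15)) = 4.7276e-15 m^2/s
Step 2: J = D * (C1 - C2) / dx
J = 4.7276e-15 * (5.74 - 2.46) / 5.1e-03
J = 3.04e-12 kg/(m^2*s)


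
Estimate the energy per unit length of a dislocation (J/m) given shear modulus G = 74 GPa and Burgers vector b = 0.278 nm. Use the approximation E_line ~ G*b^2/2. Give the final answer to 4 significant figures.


E = G*b^2/2
b = 0.278 nm = 2.78e-10 m
G = 74 GPa = 7.4e+10 Pa
E = 0.5 * 7.4e+10 * (2.78e-10)^2
E = 2.86e-09 J/m


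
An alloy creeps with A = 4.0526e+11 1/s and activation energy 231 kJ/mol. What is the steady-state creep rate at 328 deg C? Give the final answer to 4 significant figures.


rate = A * exp(-Q / (R*T))
T = 328 + 273.15 = 601.15 K
rate = 4.0526e+11 * exp(-231e3 / (8.314 * 601.15))
rate = 3.429e-09 1/s


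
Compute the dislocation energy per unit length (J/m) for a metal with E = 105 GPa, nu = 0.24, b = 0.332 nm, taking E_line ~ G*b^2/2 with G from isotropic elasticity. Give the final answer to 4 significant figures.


Step 1: G = E / (2*(1+nu))
G = 105 / (2*(1+0.24)) = 42.3387 GPa = 4.23387e+10 Pa
Step 2: E_line = G*b^2/2
b = 0.332 nm = 3.32e-10 m
E_line = 0.5 * 4.23387e+10 * (3.32e-10)^2 = 2.333e-09 J/m


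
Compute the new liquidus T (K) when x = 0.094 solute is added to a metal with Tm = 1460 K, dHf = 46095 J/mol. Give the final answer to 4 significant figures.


dT = R*Tm^2*x / dHf
dT = 8.314 * 1460^2 * 0.094 / 46095
dT = 36.1401 K
T_new = 1460 - 36.1401 = 1424 K


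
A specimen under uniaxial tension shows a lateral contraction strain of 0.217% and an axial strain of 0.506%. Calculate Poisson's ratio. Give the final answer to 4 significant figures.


nu = -epsilon_lat / epsilon_axial
Lateral strain is contraction (negative), so using magnitudes:
nu = 0.217 / 0.506
nu = 0.4289


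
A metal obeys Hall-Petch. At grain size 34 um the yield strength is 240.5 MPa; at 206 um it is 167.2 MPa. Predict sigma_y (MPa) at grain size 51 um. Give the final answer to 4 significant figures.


sigma_y = sigma0 + k / sqrt(d)
1/sqrt(d1) = 1/sqrt(3.4e-05) = 171.499;  1/sqrt(d2) = 69.6733
k = (sigma1 - sigma2) / (1/sqrt(d1) - 1/sqrt(d2)) = (240.5 - 167.2) / (171.499 - 69.6733) = 0.719861 MPa*m^0.5
sigma0 = sigma1 - k/sqrt(d1) = 240.5 - 0.719861*171.499 = 117.045 MPa
sigma_y(d3) = 117.045 + 0.719861 / sqrt(5.1e-05) = 217.8 MPa


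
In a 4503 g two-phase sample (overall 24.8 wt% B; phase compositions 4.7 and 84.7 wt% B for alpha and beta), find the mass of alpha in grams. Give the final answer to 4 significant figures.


f_alpha = (C_beta - C0) / (C_beta - C_alpha)
f_alpha = (84.7 - 24.8) / (84.7 - 4.7) = 0.74875
m_alpha = f_alpha * m_total = 0.74875 * 4503 = 3372 g


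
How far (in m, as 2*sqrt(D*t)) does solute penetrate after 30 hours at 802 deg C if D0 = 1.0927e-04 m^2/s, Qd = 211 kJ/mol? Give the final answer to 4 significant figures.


Step 1: D = D0 * exp(-Qd/(R*T))
T = 1075.15 K
D = 1.0927e-04 * exp(-211e3 / (8.314 * 1075.15)) = 6.12343e-15 m^2/s
Step 2: L = 2*sqrt(D*t)
t = 30 h = 108000 s
L = 2*sqrt(6.12343e-15 * 108000) = 5.143e-05 m


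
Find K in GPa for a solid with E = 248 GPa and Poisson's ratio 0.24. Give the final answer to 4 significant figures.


K = E / (3*(1-2*nu))
K = 248 / (3*(1-2*0.24))
K = 159 GPa


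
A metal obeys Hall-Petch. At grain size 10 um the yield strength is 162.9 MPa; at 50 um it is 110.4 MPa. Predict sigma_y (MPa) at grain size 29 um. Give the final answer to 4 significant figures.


sigma_y = sigma0 + k / sqrt(d)
1/sqrt(d1) = 1/sqrt(1e-05) = 316.228;  1/sqrt(d2) = 141.421
k = (sigma1 - sigma2) / (1/sqrt(d1) - 1/sqrt(d2)) = (162.9 - 110.4) / (316.228 - 141.421) = 0.300332 MPa*m^0.5
sigma0 = sigma1 - k/sqrt(d1) = 162.9 - 0.300332*316.228 = 67.9266 MPa
sigma_y(d3) = 67.9266 + 0.300332 / sqrt(2.9e-05) = 123.7 MPa


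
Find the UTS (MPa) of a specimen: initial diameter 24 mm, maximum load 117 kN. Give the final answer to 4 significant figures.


A0 = pi*(d/2)^2 = pi*(24/2)^2 = 452.389 mm^2
UTS = F_max / A0 = 117*1000 / 452.389
UTS = 258.6 MPa


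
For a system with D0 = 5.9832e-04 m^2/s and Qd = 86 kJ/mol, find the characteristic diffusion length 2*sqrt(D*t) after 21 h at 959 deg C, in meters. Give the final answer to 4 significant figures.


Step 1: D = D0 * exp(-Qd/(R*T))
T = 1232.15 K
D = 5.9832e-04 * exp(-86e3 / (8.314 * 1232.15)) = 1.35206e-07 m^2/s
Step 2: L = 2*sqrt(D*t)
t = 21 h = 75600 s
L = 2*sqrt(1.35206e-07 * 75600) = 0.2022 m


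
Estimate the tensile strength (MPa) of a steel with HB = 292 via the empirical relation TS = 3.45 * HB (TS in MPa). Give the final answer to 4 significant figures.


TS (MPa) = 3.45 * HB
TS = 3.45 * 292
TS = 1007 MPa


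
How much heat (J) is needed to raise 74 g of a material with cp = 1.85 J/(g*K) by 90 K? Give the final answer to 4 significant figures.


Q = m * cp * dT
Q = 74 * 1.85 * 90
Q = 12320 J


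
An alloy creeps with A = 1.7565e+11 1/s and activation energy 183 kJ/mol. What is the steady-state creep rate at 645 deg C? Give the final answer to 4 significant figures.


rate = A * exp(-Q / (R*T))
T = 645 + 273.15 = 918.15 K
rate = 1.7565e+11 * exp(-183e3 / (8.314 * 918.15))
rate = 6.811 1/s


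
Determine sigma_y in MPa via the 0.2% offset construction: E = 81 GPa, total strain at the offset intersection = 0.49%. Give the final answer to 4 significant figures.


Offset strain = 0.002
Elastic strain at yield = total_strain - offset = 4.9e-03 - 0.002 = 2.9e-03
sigma_y = E * elastic_strain = 81000 * 2.9e-03
sigma_y = 234.9 MPa


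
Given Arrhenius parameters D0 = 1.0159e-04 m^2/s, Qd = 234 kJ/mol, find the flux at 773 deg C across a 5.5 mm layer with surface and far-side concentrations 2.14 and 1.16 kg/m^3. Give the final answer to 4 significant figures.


Step 1: D = D0 * exp(-Qd/(R*T))
T = 773 + 273.15 = 1046.15 K
D = 1.0159e-04 * exp(-234e3 / (8.314 * 1046.15)) = 2.10245e-16 m^2/s
Step 2: J = D * (C1 - C2) / dx
J = 2.10245e-16 * (2.14 - 1.16) / 5.5e-03
J = 3.746e-14 kg/(m^2*s)


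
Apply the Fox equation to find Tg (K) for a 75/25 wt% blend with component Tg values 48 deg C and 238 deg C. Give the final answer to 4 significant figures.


1/Tg = w1/Tg1 + w2/Tg2 (in Kelvin)
Tg1 = 321.15 K, Tg2 = 511.15 K
1/Tg = 0.75/321.15 + 0.25/511.15
Tg = 354.1 K


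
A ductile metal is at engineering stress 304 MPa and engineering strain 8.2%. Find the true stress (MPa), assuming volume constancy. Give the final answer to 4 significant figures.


sigma_true = sigma_eng * (1 + epsilon_eng)
sigma_true = 304 * (1 + 0.082)
sigma_true = 328.9 MPa


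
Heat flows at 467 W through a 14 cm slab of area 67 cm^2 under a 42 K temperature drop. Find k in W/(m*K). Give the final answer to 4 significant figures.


k = Q*L / (A*dT)
L = 0.14 m, A = 6.7e-03 m^2
k = 467 * 0.14 / (6.7e-03 * 42)
k = 232.3 W/(m*K)


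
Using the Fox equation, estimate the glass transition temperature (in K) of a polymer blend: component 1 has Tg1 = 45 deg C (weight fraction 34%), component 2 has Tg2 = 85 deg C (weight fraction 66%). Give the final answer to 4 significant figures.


1/Tg = w1/Tg1 + w2/Tg2 (in Kelvin)
Tg1 = 318.15 K, Tg2 = 358.15 K
1/Tg = 0.34/318.15 + 0.66/358.15
Tg = 343.5 K


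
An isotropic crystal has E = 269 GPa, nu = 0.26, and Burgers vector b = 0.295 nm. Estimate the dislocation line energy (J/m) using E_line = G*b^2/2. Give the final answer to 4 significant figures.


Step 1: G = E / (2*(1+nu))
G = 269 / (2*(1+0.26)) = 106.746 GPa = 1.06746e+11 Pa
Step 2: E_line = G*b^2/2
b = 0.295 nm = 2.95e-10 m
E_line = 0.5 * 1.06746e+11 * (2.95e-10)^2 = 4.645e-09 J/m


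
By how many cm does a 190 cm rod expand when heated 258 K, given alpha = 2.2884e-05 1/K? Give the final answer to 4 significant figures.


dL = L0 * alpha * dT
dL = 190 * 2.2884e-05 * 258
dL = 1.122 cm


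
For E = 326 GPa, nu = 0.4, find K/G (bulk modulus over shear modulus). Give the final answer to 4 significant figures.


G = E / (2*(1+nu))
G = 326 / (2*(1+0.4)) = 116.429 GPa
K = E / (3*(1-2*nu))
K = 326 / (3*(1-2*0.4)) = 543.333 GPa
K/G = 543.333 / 116.429 = 4.667


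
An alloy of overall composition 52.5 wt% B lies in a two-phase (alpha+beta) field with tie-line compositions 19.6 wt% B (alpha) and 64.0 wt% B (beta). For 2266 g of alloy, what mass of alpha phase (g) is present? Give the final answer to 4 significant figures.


f_alpha = (C_beta - C0) / (C_beta - C_alpha)
f_alpha = (64.0 - 52.5) / (64.0 - 19.6) = 0.259009
m_alpha = f_alpha * m_total = 0.259009 * 2266 = 586.9 g


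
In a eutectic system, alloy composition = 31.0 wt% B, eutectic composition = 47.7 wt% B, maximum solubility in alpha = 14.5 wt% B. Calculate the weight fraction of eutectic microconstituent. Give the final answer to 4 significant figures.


f_primary = (C_e - C0) / (C_e - C_alpha_max)
f_primary = (47.7 - 31.0) / (47.7 - 14.5)
f_primary = 0.503012
f_eutectic = 1 - 0.503012 = 0.497


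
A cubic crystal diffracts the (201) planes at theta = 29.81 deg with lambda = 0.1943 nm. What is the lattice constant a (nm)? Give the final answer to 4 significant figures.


d = lambda / (2*sin(theta))
d = 0.1943 / (2*sin(29.81 deg))
d = 0.195424 nm
a = d * sqrt(h^2+k^2+l^2) = 0.195424 * sqrt(5)
a = 0.437 nm


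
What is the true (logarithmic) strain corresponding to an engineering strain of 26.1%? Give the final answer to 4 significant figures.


epsilon_true = ln(1 + epsilon_eng)
epsilon_true = ln(1 + 0.261)
epsilon_true = 0.2319


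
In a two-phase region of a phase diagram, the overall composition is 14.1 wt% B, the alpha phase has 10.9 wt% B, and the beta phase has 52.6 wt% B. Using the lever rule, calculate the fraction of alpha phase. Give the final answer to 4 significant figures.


f_alpha = (C_beta - C0) / (C_beta - C_alpha)
f_alpha = (52.6 - 14.1) / (52.6 - 10.9)
f_alpha = 0.9233


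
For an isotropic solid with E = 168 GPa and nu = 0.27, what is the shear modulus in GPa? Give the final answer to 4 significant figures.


G = E / (2*(1+nu))
G = 168 / (2*(1+0.27))
G = 66.14 GPa


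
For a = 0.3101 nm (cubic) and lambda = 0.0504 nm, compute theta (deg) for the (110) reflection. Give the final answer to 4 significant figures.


d = a / sqrt(h^2+k^2+l^2)
d = 0.3101 / sqrt(2) = 0.219274 nm
lambda = 2*d*sin(theta)  =>  sin(theta) = lambda / (2*d)
sin(theta) = 0.0504 / (2 * 0.219274) = 0.114925
theta = 6.599 deg


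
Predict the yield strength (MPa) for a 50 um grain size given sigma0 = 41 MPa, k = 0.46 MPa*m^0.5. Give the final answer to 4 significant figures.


sigma_y = sigma0 + k / sqrt(d)
d = 50 um = 5e-05 m
sigma_y = 41 + 0.46 / sqrt(5e-05)
sigma_y = 106.1 MPa


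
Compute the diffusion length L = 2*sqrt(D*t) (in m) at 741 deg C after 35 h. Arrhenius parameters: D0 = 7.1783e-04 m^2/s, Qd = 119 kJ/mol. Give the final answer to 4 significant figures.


Step 1: D = D0 * exp(-Qd/(R*T))
T = 1014.15 K
D = 7.1783e-04 * exp(-119e3 / (8.314 * 1014.15)) = 5.32851e-10 m^2/s
Step 2: L = 2*sqrt(D*t)
t = 35 h = 126000 s
L = 2*sqrt(5.32851e-10 * 126000) = 0.01639 m


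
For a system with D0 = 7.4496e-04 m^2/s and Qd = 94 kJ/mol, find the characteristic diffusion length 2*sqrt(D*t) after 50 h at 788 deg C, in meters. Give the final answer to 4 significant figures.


Step 1: D = D0 * exp(-Qd/(R*T))
T = 1061.15 K
D = 7.4496e-04 * exp(-94e3 / (8.314 * 1061.15)) = 1.75735e-08 m^2/s
Step 2: L = 2*sqrt(D*t)
t = 50 h = 180000 s
L = 2*sqrt(1.75735e-08 * 180000) = 0.1125 m


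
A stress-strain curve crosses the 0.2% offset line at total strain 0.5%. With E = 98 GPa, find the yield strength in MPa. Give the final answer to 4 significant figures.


Offset strain = 0.002
Elastic strain at yield = total_strain - offset = 5e-03 - 0.002 = 3e-03
sigma_y = E * elastic_strain = 98000 * 3e-03
sigma_y = 294 MPa


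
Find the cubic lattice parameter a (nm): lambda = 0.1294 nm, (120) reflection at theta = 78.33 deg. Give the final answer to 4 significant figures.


d = lambda / (2*sin(theta))
d = 0.1294 / (2*sin(78.33 deg))
d = 0.0660657 nm
a = d * sqrt(h^2+k^2+l^2) = 0.0660657 * sqrt(5)
a = 0.1477 nm


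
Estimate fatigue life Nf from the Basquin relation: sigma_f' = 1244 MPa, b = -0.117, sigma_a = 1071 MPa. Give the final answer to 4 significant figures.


sigma_a = sigma_f' * (2*Nf)^b
2*Nf = (sigma_a / sigma_f')^(1/b)
2*Nf = (1071 / 1244)^(1/-0.117)
2*Nf = 3.596
Nf = 1.798 cycles


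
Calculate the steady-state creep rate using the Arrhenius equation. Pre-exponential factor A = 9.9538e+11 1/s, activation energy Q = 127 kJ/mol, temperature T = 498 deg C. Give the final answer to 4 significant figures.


rate = A * exp(-Q / (R*T))
T = 498 + 273.15 = 771.15 K
rate = 9.9538e+11 * exp(-127e3 / (8.314 * 771.15))
rate = 2484 1/s


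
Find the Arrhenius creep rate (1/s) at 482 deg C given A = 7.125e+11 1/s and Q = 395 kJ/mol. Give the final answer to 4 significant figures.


rate = A * exp(-Q / (R*T))
T = 482 + 273.15 = 755.15 K
rate = 7.125e+11 * exp(-395e3 / (8.314 * 755.15))
rate = 3.382e-16 1/s


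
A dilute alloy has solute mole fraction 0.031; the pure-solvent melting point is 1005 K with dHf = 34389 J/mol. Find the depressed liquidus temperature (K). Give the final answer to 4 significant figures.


dT = R*Tm^2*x / dHf
dT = 8.314 * 1005^2 * 0.031 / 34389
dT = 7.5698 K
T_new = 1005 - 7.5698 = 997.4 K


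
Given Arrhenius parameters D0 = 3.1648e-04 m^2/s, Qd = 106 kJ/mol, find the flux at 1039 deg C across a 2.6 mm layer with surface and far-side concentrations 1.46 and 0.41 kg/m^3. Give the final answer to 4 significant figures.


Step 1: D = D0 * exp(-Qd/(R*T))
T = 1039 + 273.15 = 1312.15 K
D = 3.1648e-04 * exp(-106e3 / (8.314 * 1312.15)) = 1.90765e-08 m^2/s
Step 2: J = D * (C1 - C2) / dx
J = 1.90765e-08 * (1.46 - 0.41) / 2.6e-03
J = 7.704e-06 kg/(m^2*s)


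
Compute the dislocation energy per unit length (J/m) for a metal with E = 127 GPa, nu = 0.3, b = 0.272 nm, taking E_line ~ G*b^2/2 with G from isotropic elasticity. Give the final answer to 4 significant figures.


Step 1: G = E / (2*(1+nu))
G = 127 / (2*(1+0.3)) = 48.8462 GPa = 4.88462e+10 Pa
Step 2: E_line = G*b^2/2
b = 0.272 nm = 2.72e-10 m
E_line = 0.5 * 4.88462e+10 * (2.72e-10)^2 = 1.807e-09 J/m


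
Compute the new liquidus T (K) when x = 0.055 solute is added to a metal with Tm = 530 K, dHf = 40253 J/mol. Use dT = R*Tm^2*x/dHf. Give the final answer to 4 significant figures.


dT = R*Tm^2*x / dHf
dT = 8.314 * 530^2 * 0.055 / 40253
dT = 3.191 K
T_new = 530 - 3.191 = 526.8 K


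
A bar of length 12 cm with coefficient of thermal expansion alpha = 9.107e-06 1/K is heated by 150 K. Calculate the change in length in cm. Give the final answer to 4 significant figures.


dL = L0 * alpha * dT
dL = 12 * 9.107e-06 * 150
dL = 0.01639 cm


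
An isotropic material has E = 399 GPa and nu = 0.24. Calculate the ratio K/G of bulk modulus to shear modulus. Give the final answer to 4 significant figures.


G = E / (2*(1+nu))
G = 399 / (2*(1+0.24)) = 160.887 GPa
K = E / (3*(1-2*nu))
K = 399 / (3*(1-2*0.24)) = 255.769 GPa
K/G = 255.769 / 160.887 = 1.59


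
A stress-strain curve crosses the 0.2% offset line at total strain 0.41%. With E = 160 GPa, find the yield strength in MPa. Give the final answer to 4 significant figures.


Offset strain = 0.002
Elastic strain at yield = total_strain - offset = 4.1e-03 - 0.002 = 2.1e-03
sigma_y = E * elastic_strain = 160000 * 2.1e-03
sigma_y = 336 MPa


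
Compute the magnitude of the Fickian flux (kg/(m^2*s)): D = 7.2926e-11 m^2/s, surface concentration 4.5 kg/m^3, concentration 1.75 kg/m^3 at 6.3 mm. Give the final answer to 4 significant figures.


J = -D * (dC/dx) = D * (C1 - C2) / dx
J = 7.2926e-11 * (4.5 - 1.75) / 6.3e-03
J = 3.183e-08 kg/(m^2*s)


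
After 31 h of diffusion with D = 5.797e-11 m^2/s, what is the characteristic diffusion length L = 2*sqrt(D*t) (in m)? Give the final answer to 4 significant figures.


t = 31 hr = 111600 s
Diffusion length = 2*sqrt(D*t)
= 2*sqrt(5.797e-11 * 111600)
= 5.087e-03 m


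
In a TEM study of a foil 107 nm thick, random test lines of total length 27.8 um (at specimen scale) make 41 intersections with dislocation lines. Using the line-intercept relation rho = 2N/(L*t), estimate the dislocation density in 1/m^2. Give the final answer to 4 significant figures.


rho = 2N / (L * t)
L = 27.8 um = 2.78e-05 m, t = 107 nm = 1.07e-07 m
rho = 2 * 41 / (2.78e-05 * 1.07e-07)
rho = 2.757e+13 1/m^2
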